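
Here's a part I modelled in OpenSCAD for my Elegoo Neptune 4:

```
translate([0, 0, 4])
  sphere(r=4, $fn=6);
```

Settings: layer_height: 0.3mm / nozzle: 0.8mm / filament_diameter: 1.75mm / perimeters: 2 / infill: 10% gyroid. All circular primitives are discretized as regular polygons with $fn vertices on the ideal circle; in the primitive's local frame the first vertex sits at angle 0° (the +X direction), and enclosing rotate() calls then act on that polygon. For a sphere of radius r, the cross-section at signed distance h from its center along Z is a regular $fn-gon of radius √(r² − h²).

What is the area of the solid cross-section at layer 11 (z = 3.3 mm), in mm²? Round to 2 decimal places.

At z = 3.3 mm: the r=4 sphere slices to a regular 6-gon of circumradius 3.938 (√(r²−h²) with h=0.7 from center) (area = (6/2)·3.938²·sin(360°/6) = 40.30 mm²). Overall, the cross-section is a single solid region. Net area = 40.30 mm².

40.30 mm²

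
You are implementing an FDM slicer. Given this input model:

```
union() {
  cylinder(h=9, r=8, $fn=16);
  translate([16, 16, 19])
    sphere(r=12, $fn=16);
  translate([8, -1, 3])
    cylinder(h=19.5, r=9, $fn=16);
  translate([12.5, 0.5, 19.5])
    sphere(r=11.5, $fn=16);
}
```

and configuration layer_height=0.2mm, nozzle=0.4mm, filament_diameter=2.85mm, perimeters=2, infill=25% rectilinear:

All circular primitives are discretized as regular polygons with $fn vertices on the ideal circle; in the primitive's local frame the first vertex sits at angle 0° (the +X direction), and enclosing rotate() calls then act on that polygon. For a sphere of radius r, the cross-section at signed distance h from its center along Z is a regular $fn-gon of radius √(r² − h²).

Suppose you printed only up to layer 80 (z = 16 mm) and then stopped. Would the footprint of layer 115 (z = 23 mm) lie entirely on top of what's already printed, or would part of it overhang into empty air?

Compare the two slices. At z = 16: the cylinder is absent (z outside [0, 9]); the r=12 sphere at (16, 16) contributes a regular 16-gon of circumradius √(12²−3²) = 11.619 (area = (16/2)·11.619²·sin(360°/16) = 413.30 mm²); the cylinder at (8, -1): section is a regular 16-gon, circumradius r=9 (area = (16/2)·9.000²·sin(360°/16) = 247.98 mm²); the sphere at (12.5, 0.5): section is a regular 16-gon, circumradius = √(r²−h²) = √(11.5²−3.5²) = 10.954 (area = (16/2)·10.954²·sin(360°/16) = 367.38 mm²); Taking the union: the regions partially overlap — summed areas 1028.65 mm² minus the doubly-counted overlap 275.89 mm² gives 752.76 mm² — area = 752.76 mm². At z = 23: the cylinder is absent (z outside [0, 9]); the sphere at (16, 16): section is a regular 16-gon, circumradius = √(r²−h²) = √(12²−4²) = 11.314 (area = (16/2)·11.314²·sin(360°/16) = 391.87 mm²); the cylinder at (8, -1) does not reach this height (z outside [3, 22.5]); the r=11.5 sphere at (12.5, 0.5) contributes a regular 16-gon of circumradius √(11.5²−3.5²) = 10.954 (area = (16/2)·10.954²·sin(360°/16) = 367.38 mm²); Merging all regions: the regions partially overlap — summed areas 759.24 mm² minus the doubly-counted overlap 63.69 mm² gives 695.55 mm² — area = 695.55 mm². Checking containment: the cross-section at z = 23 is a subset of the cross-section at z = 16.

entirely on top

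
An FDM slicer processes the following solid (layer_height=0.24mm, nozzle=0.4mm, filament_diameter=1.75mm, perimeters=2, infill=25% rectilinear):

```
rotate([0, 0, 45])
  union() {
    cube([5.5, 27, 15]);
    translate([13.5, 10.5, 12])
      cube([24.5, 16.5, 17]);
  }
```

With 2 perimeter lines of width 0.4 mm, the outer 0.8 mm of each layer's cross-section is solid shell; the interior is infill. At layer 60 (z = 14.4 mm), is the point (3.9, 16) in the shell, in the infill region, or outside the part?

At z = 14.4 mm: the cube is present — its section is the full 5.5×27 rectangle; the cube at (13.5, 10.5) is present — its section is the full 24.5×16.5 rectangle; Merging all regions: the 2 present regions are separate (no shared area or edge), so areas and boundary lengths simply add and each stays a separate island — 2 connected regions; (whole slice rotated 45° about Z — lengths, areas and connectivity unchanged). Overall, the cross-section has 2 separate islands. Undo the 45° rotation: the query point maps to (14.071, 8.556) in the un-rotated model frame. The nearest boundary edge runs (38.00, 10.50)→(13.50, 10.50); distance from the point to it = 1.94 mm. The point is not inside any of the regions above, so it lies outside the cross-section (1.94 mm from the nearest boundary).

outside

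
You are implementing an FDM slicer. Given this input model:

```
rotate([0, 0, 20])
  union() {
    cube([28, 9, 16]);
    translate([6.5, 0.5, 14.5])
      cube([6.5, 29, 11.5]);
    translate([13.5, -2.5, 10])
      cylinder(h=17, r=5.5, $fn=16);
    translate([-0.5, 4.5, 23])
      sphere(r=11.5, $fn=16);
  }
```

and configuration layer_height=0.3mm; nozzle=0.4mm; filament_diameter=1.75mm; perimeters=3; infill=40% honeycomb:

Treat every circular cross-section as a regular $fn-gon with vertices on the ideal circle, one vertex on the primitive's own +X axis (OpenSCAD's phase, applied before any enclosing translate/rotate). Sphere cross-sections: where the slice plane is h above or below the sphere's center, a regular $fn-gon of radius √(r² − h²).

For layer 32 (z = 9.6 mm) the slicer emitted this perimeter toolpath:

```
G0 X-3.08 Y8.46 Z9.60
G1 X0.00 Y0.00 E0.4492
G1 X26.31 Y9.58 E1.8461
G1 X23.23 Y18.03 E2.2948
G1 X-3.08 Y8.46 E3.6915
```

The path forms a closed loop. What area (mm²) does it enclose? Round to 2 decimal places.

Apply the shoelace formula to the sequence of (X, Y) vertices; enclosed area = 251.94 mm².

251.94 mm²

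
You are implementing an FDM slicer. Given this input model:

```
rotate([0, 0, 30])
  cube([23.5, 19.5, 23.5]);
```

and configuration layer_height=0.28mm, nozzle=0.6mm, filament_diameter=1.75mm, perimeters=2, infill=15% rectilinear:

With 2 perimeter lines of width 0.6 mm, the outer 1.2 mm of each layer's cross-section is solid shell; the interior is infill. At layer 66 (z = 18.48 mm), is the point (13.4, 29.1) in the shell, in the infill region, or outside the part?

At z = 18.48 mm: the cube (footprint 23.5×19.5) is included at this height; (rotated 30° about Z; rotation is an isometry so areas/perimeters/island counts are preserved). Overall, the cross-section is a single solid region. Undo the 30° rotation: the query point maps to (26.155, 18.501) in the un-rotated model frame. The nearest boundary edge runs (23.50, 0.00)→(23.50, 19.50); distance from the point to it = 2.65 mm. The point is not inside any of the regions above, so it lies outside the cross-section (2.65 mm from the nearest boundary).

outside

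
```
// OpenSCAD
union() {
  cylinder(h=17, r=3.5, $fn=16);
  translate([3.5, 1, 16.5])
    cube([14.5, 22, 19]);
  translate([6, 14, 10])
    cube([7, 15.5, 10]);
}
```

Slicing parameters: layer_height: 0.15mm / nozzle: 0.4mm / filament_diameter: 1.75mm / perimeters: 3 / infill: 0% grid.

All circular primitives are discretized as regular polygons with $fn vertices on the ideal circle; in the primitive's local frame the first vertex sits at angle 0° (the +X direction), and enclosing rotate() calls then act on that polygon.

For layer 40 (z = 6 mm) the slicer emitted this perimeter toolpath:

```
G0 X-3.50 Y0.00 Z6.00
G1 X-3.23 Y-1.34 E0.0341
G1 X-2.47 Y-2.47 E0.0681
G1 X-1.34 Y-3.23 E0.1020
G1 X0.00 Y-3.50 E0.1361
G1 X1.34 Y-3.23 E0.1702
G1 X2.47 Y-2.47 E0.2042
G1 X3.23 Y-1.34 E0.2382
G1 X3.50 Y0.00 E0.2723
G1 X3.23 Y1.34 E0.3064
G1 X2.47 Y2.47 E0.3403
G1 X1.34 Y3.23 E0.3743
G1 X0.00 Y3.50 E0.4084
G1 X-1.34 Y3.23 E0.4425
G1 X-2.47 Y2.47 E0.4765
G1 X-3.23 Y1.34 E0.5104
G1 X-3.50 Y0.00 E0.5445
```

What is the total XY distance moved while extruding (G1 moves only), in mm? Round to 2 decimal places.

Sum the Euclidean lengths of each G1 segment: total = 21.83 mm.

21.83 mm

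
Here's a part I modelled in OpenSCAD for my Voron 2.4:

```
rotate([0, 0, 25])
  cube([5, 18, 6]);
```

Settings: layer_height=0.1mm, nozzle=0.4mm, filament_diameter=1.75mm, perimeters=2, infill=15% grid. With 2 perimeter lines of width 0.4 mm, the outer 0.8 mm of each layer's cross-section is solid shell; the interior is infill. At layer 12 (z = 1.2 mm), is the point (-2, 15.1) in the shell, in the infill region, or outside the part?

shell

At z = 1.2 mm: the 5×18 cube contributes its full rectangle; (rotated 25° about Z; rotation is an isometry so areas/perimeters/island counts are preserved). Overall, the cross-section is a single solid region. Undo the 25° rotation: the query point maps to (4.569, 14.530) in the un-rotated model frame. The nearest boundary edge runs (5.00, 0.00)→(5.00, 18.00); distance from the point to it = 0.43 mm. The point is inside the cross-section, 0.43 mm from the nearest boundary — within the 0.8 mm shell band (2 × 0.4).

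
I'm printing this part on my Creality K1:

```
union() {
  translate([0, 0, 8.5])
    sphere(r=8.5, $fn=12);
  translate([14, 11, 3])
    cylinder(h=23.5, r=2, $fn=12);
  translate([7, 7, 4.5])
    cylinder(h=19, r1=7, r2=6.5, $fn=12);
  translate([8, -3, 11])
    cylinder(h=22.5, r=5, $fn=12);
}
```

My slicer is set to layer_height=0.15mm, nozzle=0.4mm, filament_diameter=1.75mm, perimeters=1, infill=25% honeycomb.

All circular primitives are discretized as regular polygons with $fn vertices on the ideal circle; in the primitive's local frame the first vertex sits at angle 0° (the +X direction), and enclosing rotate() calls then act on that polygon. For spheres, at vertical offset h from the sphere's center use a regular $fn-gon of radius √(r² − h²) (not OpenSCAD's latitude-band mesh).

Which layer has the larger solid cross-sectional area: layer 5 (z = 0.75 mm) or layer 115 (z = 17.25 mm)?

Layer 5 (z = 0.75): the sphere: section is a regular 12-gon, circumradius = √(r²−h²) = √(8.5²−7.75²) = 3.491 (area = (12/2)·3.491²·sin(360°/12) = 36.56 mm²); the cylinder at (14, 11) does not reach this height (z outside [3, 26.5]); the cone at (7, 7) is not intersected at this z (z outside [4.5, 23.5]); the cylinder at (8, -3) is not intersected at this z (z outside [11, 33.5]); Taking the union: only the r=8.5 sphere is present, so the union is just that shape — area = 36.56 mm². So its area = 36.56 mm². Layer 115 (z = 17.25): the sphere is not intersected at this z (|z−center|=8.750 > r=8.5); the cylinder at (14, 11): section is a regular 12-gon, circumradius r=2 (area = (12/2)·2.000²·sin(360°/12) = 12.00 mm²); the cone at (7, 7) (r1=7→r2=6.5) has section circumradius 6.664 here — a regular 12-gon (area = (12/2)·6.664²·sin(360°/12) = 133.25 mm²); the r=5 cylinder at (8, -3) contributes a regular 12-gon of circumradius 5 (area = (12/2)·5.000²·sin(360°/12) = 75.00 mm²); Merging all regions: the regions partially overlap — summed areas 220.25 mm² minus the doubly-counted overlap 5.51 mm² gives 214.74 mm² — area = 214.74 mm². So its area = 214.74 mm². Layer 115 is larger (214.74 vs 36.56 mm²).

layer 115 (z = 17.25 mm)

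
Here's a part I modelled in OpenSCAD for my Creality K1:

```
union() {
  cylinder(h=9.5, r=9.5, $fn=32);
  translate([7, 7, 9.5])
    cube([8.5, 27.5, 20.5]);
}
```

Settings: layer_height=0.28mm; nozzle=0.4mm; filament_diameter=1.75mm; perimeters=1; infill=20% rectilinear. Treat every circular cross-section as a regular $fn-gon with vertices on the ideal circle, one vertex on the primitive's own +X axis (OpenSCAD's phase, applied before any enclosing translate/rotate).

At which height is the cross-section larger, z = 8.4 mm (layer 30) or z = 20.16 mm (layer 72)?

Layer 30 (z = 8.4): the r=9.5 cylinder gives a regular 32-gon of circumradius 9.5 (constant along its height) (area = (32/2)·9.500²·sin(360°/32) = 281.71 mm²); the cube at (7, 7) is not intersected at this z (z outside [9.5, 30]); Combining (union): only the r=9.5 cylinder is present, so the union is just that shape — area = 281.71 mm². So its area = 281.71 mm². Layer 72 (z = 20.16): the cylinder is not intersected at this z (z outside [0, 9.5]); the cube at (7, 7) is present — its section is the full 8.5×27.5 rectangle (area 233.75 mm²); Merging all regions: only the 8.5×27.5 cube at (7, 7) is present, so the union is just that shape — area = 233.75 mm². So its area = 233.75 mm². Layer 30 is larger (281.71 vs 233.75 mm²).

layer 30 (z = 8.4 mm)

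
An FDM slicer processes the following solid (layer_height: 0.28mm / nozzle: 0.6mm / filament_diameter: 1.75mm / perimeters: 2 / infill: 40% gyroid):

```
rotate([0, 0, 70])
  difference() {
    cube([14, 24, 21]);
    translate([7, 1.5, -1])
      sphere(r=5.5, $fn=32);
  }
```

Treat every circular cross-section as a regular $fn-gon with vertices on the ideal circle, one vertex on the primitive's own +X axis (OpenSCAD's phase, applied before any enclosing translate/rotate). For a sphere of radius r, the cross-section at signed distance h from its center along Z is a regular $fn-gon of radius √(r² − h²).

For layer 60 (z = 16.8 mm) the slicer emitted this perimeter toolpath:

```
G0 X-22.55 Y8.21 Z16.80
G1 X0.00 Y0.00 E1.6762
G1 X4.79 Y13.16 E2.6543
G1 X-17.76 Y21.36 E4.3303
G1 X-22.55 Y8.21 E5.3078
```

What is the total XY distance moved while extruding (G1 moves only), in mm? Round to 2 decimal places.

Sum the Euclidean lengths of each G1 segment: total = 75.99 mm.

75.99 mm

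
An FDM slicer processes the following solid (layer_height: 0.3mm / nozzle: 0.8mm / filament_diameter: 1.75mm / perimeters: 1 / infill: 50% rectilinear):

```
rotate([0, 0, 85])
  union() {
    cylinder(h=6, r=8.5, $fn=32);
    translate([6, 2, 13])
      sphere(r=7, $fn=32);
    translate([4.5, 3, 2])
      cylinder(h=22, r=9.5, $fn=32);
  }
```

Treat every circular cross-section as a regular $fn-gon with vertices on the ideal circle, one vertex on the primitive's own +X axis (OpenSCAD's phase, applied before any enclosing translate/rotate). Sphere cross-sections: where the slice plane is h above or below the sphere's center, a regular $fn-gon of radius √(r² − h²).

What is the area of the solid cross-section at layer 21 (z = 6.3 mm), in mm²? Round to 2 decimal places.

At z = 6.3 mm: the cylinder does not reach this height (z outside [0, 6]); the r=7 sphere at (6, 2) slices to a regular 32-gon of circumradius 2.027 (√(r²−h²) with h=6.7 from center) (area = (32/2)·2.027²·sin(360°/32) = 12.83 mm²); the cylinder at (4.5, 3): section is a regular 32-gon, circumradius r=9.5 (area = (32/2)·9.500²·sin(360°/32) = 281.71 mm²); Combining (union): the r=7 sphere at (6, 2) lies entirely inside the r=9.5 cylinder at (4.5, 3), so the union is just the r=9.5 cylinder at (4.5, 3) — area = 281.71 mm²; (whole slice rotated 85° about Z — lengths, areas and connectivity unchanged). Overall, the cross-section is a single solid region. Net area = 281.71 mm².

281.71 mm²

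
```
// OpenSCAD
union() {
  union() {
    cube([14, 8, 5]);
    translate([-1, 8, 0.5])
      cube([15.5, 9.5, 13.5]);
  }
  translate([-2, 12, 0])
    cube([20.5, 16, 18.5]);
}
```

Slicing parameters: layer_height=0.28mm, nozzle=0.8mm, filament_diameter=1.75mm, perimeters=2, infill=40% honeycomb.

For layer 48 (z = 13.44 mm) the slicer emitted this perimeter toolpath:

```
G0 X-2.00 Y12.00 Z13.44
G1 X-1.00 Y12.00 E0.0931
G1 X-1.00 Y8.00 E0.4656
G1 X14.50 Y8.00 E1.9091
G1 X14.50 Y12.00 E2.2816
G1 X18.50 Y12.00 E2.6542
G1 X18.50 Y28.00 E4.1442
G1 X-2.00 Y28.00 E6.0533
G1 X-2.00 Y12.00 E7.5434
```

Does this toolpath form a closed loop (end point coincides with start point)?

yes

Start point (G0): (-2.00, 12.00). End point (last G1): the path returns to the start — closed.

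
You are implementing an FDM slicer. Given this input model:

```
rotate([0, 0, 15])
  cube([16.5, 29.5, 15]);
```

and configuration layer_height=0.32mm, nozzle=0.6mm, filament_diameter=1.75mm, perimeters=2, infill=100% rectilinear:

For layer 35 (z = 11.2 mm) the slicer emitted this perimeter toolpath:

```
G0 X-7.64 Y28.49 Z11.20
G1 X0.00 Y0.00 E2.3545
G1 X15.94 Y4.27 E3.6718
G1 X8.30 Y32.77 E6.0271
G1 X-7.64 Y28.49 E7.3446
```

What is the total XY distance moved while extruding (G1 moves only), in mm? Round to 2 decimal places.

Sum the Euclidean lengths of each G1 segment: total = 92.01 mm.

92.01 mm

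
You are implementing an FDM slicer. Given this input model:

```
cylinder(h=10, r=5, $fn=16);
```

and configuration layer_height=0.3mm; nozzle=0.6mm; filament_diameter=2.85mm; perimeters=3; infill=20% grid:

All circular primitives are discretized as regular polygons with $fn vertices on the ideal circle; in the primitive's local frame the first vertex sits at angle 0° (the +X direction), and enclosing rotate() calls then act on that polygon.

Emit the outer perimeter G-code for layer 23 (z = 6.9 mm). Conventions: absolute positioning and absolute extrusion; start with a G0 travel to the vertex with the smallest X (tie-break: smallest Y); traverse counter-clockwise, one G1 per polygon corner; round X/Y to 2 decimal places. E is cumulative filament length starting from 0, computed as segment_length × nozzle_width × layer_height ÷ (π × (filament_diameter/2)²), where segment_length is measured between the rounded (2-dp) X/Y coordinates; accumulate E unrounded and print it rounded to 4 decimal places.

At z = 6.9 mm: the r=5 cylinder contributes a regular 16-gon of circumradius 5. The outline is a single polygon with 16 vertices. Extrusion per mm of travel: 0.6 × 0.3 / (π × 1.425²) = 0.028216. Accumulating E over each segment gives final E = 0.8810.

G0 X-5.00 Y0.00 Z6.90
G1 X-4.62 Y-1.91 E0.0549
G1 X-3.54 Y-3.54 E0.1101
G1 X-1.91 Y-4.62 E0.1653
G1 X0.00 Y-5.00 E0.2202
G1 X1.91 Y-4.62 E0.2752
G1 X3.54 Y-3.54 E0.3304
G1 X4.62 Y-1.91 E0.3855
G1 X5.00 Y0.00 E0.4405
G1 X4.62 Y1.91 E0.4954
G1 X3.54 Y3.54 E0.5506
G1 X1.91 Y4.62 E0.6058
G1 X0.00 Y5.00 E0.6607
G1 X-1.91 Y4.62 E0.7157
G1 X-3.54 Y3.54 E0.7708
G1 X-4.62 Y1.91 E0.8260
G1 X-5.00 Y0.00 E0.8810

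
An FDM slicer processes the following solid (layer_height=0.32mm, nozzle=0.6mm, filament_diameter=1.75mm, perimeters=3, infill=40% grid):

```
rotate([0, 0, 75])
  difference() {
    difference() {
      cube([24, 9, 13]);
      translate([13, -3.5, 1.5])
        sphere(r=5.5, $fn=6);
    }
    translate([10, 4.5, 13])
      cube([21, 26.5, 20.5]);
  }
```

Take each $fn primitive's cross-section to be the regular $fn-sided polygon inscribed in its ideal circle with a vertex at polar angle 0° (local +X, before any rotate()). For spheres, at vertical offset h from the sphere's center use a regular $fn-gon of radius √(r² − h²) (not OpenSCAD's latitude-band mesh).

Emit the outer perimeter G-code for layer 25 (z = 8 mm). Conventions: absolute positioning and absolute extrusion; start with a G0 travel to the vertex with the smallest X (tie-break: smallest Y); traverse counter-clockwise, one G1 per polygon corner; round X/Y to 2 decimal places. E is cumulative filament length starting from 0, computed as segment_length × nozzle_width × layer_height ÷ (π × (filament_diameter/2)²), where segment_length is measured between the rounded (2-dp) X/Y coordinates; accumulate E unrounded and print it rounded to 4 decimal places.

G0 X-8.69 Y2.33 Z8.00
G1 X0.00 Y0.00 E0.7182
G1 X6.21 Y23.18 E2.6338
G1 X-2.48 Y25.51 E3.3519
G1 X-8.69 Y2.33 E5.2675

At z = 8 mm: the cube (footprint 24×9) is included at this height; the sphere at (13, -3.5) does not reach this height (|z−center|=6.500 > r=5.5); After the difference (first − rest): none of the subtracted shapes is present at this height, so the 24×9 cube is unchanged — 1 connected region; the cube at (10, 4.5) is absent (z outside [13, 33.5]); Taking the first minus the rest: none of the subtracted shapes is present at this height, so the result so far is unchanged — 1 connected region; (whole slice rotated 75° about Z — lengths, areas and connectivity unchanged). The outline is a single polygon with 4 vertices. Extrusion per mm of travel: 0.6 × 0.32 / (π × 0.875²) = 0.079824. Accumulating E over each segment gives final E = 5.2675.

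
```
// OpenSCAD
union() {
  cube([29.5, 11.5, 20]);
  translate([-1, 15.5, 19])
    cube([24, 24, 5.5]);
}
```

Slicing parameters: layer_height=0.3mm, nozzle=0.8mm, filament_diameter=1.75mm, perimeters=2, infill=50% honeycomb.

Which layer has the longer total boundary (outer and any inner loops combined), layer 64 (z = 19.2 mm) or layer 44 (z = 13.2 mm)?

layer 64 (z = 19.2 mm)

Layer 64 (z = 19.2): the 29.5×11.5 cube contributes its full rectangle (perimeter 82.00 mm); the cube at (-1, 15.5) is present — its section is the full 24×24 rectangle (perimeter 96.00 mm); Combining (union): the 2 present regions are separate (no shared area or edge), so areas and boundary lengths simply add and each stays a separate island — boundary = 178.00 mm. So its perimeter = 178.00 mm. Layer 44 (z = 13.2): the cube is present — its section is the full 29.5×11.5 rectangle (perimeter 82.00 mm); the cube at (-1, 15.5) is not intersected at this z (z outside [19, 24.5]); Taking the union: only the 29.5×11.5 cube is present, so the union is just that shape — boundary = 82.00 mm. So its perimeter = 82.00 mm. Layer 64 is larger (178.00 vs 82.00 mm).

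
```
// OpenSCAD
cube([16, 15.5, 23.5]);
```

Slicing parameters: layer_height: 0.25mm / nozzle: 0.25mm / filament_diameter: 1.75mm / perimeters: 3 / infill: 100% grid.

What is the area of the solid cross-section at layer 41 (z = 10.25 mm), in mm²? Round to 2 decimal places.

248.00 mm²

At z = 10.25 mm: the cube (footprint 16×15.5) is included at this height (area 248.00 mm²). Overall, the cross-section is a single solid region. Net area = 248.00 mm².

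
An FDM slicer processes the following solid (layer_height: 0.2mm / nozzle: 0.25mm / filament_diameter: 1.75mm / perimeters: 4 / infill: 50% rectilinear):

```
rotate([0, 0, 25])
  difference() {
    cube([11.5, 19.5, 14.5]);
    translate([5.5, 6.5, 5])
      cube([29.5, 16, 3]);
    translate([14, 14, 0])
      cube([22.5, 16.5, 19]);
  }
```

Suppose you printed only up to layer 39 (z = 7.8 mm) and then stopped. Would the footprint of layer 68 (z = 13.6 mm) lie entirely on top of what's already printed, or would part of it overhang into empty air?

part overhangs

Compare the two slices. At z = 7.8: the cube (footprint 11.5×19.5) is included at this height (area 224.25 mm²); the cube at (5.5, 6.5) (footprint 29.5×16) is included at this height (area 472.00 mm²); the cube at (14, 14) is present — its section is the full 22.5×16.5 rectangle (area 371.25 mm²); Taking the first minus the rest: starting from the 11.5×19.5 cube (224.25 mm²), the 29.5×16 cube at (5.5, 6.5) partially overlaps it — only the 78.00 mm² overlap (of its 472.00 mm²) is removed, clipping the outline; the 22.5×16.5 cube at (14, 14) misses the remaining region (no effect) — area = 146.25 mm²; (rotated 25° about Z; rotation is an isometry so areas/perimeters/island counts are preserved). At z = 13.6: the cube (footprint 11.5×19.5) is included at this height (area 224.25 mm²); the cube at (5.5, 6.5) does not reach this height (z outside [5, 8]); the 22.5×16.5 cube at (14, 14) contributes its full rectangle (area 371.25 mm²); Subtracting the remaining from the first: starting from the 11.5×19.5 cube (224.25 mm²), the 22.5×16.5 cube at (14, 14) misses the remaining region (no effect) — area = 224.25 mm²; (rotated 25° about Z; rotation is an isometry so areas/perimeters/island counts are preserved). Checking containment: at z = 13.6 the cross-section extends beyond the z = 7.8 cross-section by about 78.00 mm².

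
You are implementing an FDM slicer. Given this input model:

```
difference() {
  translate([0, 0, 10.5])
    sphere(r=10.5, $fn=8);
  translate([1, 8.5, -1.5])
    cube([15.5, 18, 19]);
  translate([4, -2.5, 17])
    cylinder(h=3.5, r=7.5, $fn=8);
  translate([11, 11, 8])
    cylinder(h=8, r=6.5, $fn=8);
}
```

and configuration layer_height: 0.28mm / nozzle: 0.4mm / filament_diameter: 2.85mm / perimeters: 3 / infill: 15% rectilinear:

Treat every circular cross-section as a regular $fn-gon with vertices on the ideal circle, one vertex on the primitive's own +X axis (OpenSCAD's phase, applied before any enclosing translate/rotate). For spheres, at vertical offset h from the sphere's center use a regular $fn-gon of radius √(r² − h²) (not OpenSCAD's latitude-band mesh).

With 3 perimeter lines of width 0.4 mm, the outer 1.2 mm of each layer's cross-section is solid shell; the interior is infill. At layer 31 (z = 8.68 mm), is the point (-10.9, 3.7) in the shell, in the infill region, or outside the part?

outside

At z = 8.68 mm: the r=10.5 sphere slices to a regular 8-gon of circumradius 10.341 (√(r²−h²) with h=1.82 from center); the cube at (1, 8.5) is present — its section is the full 15.5×18 rectangle; the cylinder at (4, -2.5) is not intersected at this z (z outside [17, 20.5]); the r=6.5 cylinder at (11, 11) gives a regular 8-gon of circumradius 6.5 (constant along its height); Taking the first minus the rest: starting from the r=10.5 sphere, the 15.5×18 cube at (1, 8.5) partially overlaps it — only the 2.46 mm² overlap (of its 279.00 mm²) is removed, clipping the outline; the r=6.5 cylinder at (11, 11) partially overlaps it — only the 1.99 mm² overlap (of its 119.50 mm²) is removed, clipping the outline — 1 connected region. Overall, the cross-section is a single solid region. The nearest boundary edge runs (-10.34, 0.00)→(-7.31, 7.31); distance from the point to it = 1.93 mm. The point is not inside any of the regions above, so it lies outside the cross-section (1.93 mm from the nearest boundary).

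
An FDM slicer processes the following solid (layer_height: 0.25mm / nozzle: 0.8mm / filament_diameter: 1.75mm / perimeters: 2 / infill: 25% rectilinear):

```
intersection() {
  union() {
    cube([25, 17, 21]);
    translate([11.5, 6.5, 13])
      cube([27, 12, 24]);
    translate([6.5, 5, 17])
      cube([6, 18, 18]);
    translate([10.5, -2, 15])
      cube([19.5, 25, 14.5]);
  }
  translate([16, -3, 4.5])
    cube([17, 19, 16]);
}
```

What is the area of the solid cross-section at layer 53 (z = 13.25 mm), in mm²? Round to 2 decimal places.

220.00 mm²

At z = 13.25 mm: the 25×17 cube contributes its full rectangle (area 425.00 mm²); the 27×12 cube at (11.5, 6.5) contributes its full rectangle (area 324.00 mm²); the cube at (6.5, 5) does not reach this height (z outside [17, 35]); the cube at (10.5, -2) is not intersected at this z (z outside [15, 29.5]); Taking the union: the regions partially overlap — summed areas 749.00 mm² minus the doubly-counted overlap 141.75 mm² gives 607.25 mm² — area = 607.25 mm²; the 17×19 cube at (16, -3) contributes its full rectangle (area 323.00 mm²); Taking the intersection: the 17×19 cube at (16, -3) partially overlaps that combined region; clipping to the common part keeps 220.00 mm² — area = 220.00 mm². Overall, the cross-section is a single solid region. Net area = 220.00 mm².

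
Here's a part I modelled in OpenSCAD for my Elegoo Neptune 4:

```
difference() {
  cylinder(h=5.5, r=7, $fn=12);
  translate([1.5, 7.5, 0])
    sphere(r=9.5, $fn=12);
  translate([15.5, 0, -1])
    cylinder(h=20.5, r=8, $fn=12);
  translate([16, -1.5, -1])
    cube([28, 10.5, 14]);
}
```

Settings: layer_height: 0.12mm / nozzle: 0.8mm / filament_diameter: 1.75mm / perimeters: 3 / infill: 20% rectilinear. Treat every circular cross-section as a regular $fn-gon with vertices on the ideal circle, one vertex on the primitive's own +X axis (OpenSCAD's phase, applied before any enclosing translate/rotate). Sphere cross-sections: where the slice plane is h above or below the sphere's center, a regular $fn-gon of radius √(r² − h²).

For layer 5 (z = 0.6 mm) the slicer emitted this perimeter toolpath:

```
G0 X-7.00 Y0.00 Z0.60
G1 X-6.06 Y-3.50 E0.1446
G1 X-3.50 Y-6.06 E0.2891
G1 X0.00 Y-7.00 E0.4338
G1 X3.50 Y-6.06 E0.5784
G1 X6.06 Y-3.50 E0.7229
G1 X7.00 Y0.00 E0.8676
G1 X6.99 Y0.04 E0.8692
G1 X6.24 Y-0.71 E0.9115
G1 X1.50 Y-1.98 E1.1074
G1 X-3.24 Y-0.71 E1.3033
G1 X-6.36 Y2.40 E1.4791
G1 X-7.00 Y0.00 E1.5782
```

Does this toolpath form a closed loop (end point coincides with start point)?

Start point (G0): (-7.00, 0.00). End point (last G1): the path returns to the start — closed.

yes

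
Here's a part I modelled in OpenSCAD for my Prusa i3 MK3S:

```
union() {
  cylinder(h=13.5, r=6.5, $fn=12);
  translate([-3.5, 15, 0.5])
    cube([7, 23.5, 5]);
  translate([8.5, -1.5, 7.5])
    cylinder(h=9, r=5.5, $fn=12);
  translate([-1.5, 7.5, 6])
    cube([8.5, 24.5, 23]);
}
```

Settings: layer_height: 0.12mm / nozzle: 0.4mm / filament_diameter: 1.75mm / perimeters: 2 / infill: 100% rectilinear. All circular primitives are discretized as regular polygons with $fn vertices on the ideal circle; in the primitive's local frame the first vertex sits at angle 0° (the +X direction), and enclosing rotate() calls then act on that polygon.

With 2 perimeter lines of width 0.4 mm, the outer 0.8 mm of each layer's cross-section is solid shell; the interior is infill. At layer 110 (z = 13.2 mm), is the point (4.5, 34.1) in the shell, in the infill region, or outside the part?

outside

At z = 13.2 mm: the cylinder: section is a regular 12-gon, circumradius r=6.5; the cube at (-3.5, 15) does not reach this height (z outside [0.5, 5.5]); the cylinder at (8.5, -1.5): section is a regular 12-gon, circumradius r=5.5; the cube at (-1.5, 7.5) is present — its section is the full 8.5×24.5 rectangle; Merging all regions: the regions partially overlap (shared area 16.75 mm²), so overlapping operands fuse into one piece — 2 connected regions. Overall, the cross-section has 2 separate islands. The nearest boundary edge runs (-1.50, 32.00)→(7.00, 32.00); distance from the point to it = 2.10 mm. The point is not inside any of the regions above, so it lies outside the cross-section (2.10 mm from the nearest boundary).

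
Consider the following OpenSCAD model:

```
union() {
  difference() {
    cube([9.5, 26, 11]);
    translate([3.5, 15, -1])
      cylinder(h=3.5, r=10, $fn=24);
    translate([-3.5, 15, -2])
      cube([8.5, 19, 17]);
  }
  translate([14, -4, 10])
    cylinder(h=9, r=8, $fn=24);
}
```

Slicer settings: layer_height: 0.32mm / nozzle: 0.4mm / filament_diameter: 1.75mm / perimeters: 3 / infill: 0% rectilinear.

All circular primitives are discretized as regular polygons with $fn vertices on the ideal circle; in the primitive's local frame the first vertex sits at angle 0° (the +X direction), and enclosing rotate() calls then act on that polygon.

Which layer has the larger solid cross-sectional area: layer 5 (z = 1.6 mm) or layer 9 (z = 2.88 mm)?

Layer 5 (z = 1.6): the cube (footprint 9.5×26) is included at this height (area 247.00 mm²); the r=10 cylinder at (3.5, 15) gives a regular 24-gon of circumradius 10 (constant along its height) (area = (24/2)·10.000²·sin(360°/24) = 310.58 mm²); the cube at (-3.5, 15) (footprint 8.5×19) is included at this height (area 161.50 mm²); Taking the first minus the rest: starting from the 9.5×26 cube (247.00 mm²), the r=10 cylinder at (3.5, 15) partially overlaps it — only the 179.77 mm² overlap (of its 310.58 mm²) is removed, clipping the outline; the 8.5×19 cube at (-3.5, 15) partially overlaps it — only the 6.07 mm² overlap (of its 161.50 mm²) is removed, clipping the outline — area = 61.16 mm²; the cylinder at (14, -4) does not reach this height (z outside [10, 19]); Taking the union: only that combined region is present, so the union is just that shape — area = 61.16 mm². So its area = 61.16 mm². Layer 9 (z = 2.88): the cube is present — its section is the full 9.5×26 rectangle (area 247.00 mm²); the cylinder at (3.5, 15) is absent (z outside [-1, 2.5]); the cube at (-3.5, 15) (footprint 8.5×19) is included at this height (area 161.50 mm²); Subtracting the remaining from the first: starting from the 9.5×26 cube (247.00 mm²), the 8.5×19 cube at (-3.5, 15) partially overlaps it — only the 55.00 mm² overlap (of its 161.50 mm²) is removed, clipping the outline — area = 192.00 mm²; the cylinder at (14, -4) does not reach this height (z outside [10, 19]); Taking the union: only the result so far is present, so the union is just that shape — area = 192.00 mm². So its area = 192.00 mm². Layer 9 is larger (192.00 vs 61.16 mm²).

layer 9 (z = 2.88 mm)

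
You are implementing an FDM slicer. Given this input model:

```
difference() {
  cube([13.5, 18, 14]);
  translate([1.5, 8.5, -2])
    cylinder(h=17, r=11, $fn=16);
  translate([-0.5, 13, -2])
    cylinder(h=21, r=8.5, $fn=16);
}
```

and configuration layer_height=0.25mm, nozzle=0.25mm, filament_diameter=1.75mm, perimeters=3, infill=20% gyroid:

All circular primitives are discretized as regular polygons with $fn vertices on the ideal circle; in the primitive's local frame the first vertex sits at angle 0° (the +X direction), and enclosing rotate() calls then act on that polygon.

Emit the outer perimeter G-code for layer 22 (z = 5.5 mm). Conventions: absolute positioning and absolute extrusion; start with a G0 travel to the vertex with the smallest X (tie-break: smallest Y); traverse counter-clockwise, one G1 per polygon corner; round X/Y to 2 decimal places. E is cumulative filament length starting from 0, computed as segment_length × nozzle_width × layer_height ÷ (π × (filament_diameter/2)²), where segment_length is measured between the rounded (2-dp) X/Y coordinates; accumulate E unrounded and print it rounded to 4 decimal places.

At z = 5.5 mm: the cube is present — its section is the full 13.5×18 rectangle; the r=11 cylinder at (1.5, 8.5) gives a regular 16-gon of circumradius 11 (constant along its height); the r=8.5 cylinder at (-0.5, 13) gives a regular 16-gon of circumradius 8.5 (constant along its height); Taking the first minus the rest: starting from the 13.5×18 cube, the r=11 cylinder at (1.5, 8.5) partially overlaps it — only the 196.51 mm² overlap (of its 370.44 mm²) is removed, clipping the outline; the r=8.5 cylinder at (-0.5, 13) misses the remaining region (no effect) — 1 connected region. The outline is a single polygon with 9 vertices. Extrusion per mm of travel: 0.25 × 0.25 / (π × 0.875²) = 0.025984. Accumulating E over each segment gives final E = 1.3425.

G0 X6.70 Y18.00 Z5.50
G1 X9.28 Y16.28 E0.0806
G1 X11.66 Y12.71 E0.1921
G1 X12.50 Y8.50 E0.3036
G1 X11.66 Y4.29 E0.4152
G1 X9.28 Y0.72 E0.5267
G1 X8.20 Y0.00 E0.5604
G1 X13.50 Y0.00 E0.6981
G1 X13.50 Y18.00 E1.1658
G1 X6.70 Y18.00 E1.3425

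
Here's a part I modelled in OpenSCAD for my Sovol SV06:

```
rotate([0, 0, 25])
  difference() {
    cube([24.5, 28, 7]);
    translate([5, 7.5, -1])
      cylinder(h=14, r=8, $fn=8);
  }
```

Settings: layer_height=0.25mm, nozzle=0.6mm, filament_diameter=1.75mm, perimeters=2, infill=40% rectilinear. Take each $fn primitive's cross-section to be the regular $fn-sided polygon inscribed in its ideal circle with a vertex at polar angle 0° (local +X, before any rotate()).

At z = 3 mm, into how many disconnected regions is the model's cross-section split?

2

At z = 3 mm: the cube (footprint 24.5×28) is included at this height; the r=8 cylinder at (5, 7.5) gives a regular 8-gon of circumradius 8 (constant along its height); Subtracting the remaining from the first: starting from the 24.5×28 cube, the r=8 cylinder at (5, 7.5) partially overlaps it — only the 159.55 mm² overlap (of its 181.02 mm²) is removed, clipping the outline — 2 connected regions; (whole slice rotated 25° about Z — lengths, areas and connectivity unchanged). The result has 2 disconnected regions.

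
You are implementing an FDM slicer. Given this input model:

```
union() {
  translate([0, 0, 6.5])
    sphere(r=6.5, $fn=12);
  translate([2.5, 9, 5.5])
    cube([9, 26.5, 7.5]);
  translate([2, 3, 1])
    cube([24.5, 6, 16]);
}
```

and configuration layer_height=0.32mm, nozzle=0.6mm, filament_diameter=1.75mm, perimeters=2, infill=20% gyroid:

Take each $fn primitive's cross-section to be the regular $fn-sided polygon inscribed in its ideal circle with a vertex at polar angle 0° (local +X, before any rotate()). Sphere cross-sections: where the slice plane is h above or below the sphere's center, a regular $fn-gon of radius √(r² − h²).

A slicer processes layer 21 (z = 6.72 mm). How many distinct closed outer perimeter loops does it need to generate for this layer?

1

At z = 6.72 mm: the r=6.5 sphere contributes a regular 12-gon of circumradius √(6.5²−0.22²) = 6.496; the cube at (2.5, 9) is present — its section is the full 9×26.5 rectangle; the cube at (2, 3) (footprint 24.5×6) is included at this height; Taking the union: the regions partially overlap (shared area 6.91 mm²), so overlapping operands fuse into one piece — 1 connected region. The result has 1 disconnected region.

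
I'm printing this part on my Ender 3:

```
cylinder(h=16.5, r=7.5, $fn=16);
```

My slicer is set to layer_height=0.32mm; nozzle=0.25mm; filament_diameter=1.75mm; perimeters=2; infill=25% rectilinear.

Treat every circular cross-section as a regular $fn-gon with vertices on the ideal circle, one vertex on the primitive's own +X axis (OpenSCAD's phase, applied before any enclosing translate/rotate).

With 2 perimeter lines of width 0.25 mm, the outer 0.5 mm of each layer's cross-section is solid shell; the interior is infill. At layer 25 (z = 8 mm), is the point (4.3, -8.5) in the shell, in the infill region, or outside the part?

outside

At z = 8 mm: the r=7.5 cylinder gives a regular 16-gon of circumradius 7.5 (constant along its height). Overall, the cross-section is a single solid region. The nearest boundary edge runs (2.87, -6.93)→(5.30, -5.30); distance from the point to it = 2.10 mm. The point is not inside any of the regions above, so it lies outside the cross-section (2.10 mm from the nearest boundary).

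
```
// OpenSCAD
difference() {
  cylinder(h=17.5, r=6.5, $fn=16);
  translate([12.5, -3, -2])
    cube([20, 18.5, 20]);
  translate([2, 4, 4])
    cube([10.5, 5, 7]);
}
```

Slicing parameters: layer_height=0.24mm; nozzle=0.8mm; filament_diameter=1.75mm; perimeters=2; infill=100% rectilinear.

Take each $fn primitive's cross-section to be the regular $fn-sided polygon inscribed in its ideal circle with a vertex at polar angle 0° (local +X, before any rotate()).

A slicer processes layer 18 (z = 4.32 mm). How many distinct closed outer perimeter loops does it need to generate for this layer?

At z = 4.32 mm: the r=6.5 cylinder contributes a regular 16-gon of circumradius 6.5; the 20×18.5 cube at (12.5, -3) contributes its full rectangle; the cube at (2, 4) is present — its section is the full 10.5×5 rectangle; After the difference (first − rest): starting from the r=6.5 cylinder, the 20×18.5 cube at (12.5, -3) misses the remaining region (no effect); the 10.5×5 cube at (2, 4) partially overlaps it — only the 3.86 mm² overlap (of its 52.50 mm²) is removed, clipping the outline — 1 connected region. The result has 1 disconnected region.

1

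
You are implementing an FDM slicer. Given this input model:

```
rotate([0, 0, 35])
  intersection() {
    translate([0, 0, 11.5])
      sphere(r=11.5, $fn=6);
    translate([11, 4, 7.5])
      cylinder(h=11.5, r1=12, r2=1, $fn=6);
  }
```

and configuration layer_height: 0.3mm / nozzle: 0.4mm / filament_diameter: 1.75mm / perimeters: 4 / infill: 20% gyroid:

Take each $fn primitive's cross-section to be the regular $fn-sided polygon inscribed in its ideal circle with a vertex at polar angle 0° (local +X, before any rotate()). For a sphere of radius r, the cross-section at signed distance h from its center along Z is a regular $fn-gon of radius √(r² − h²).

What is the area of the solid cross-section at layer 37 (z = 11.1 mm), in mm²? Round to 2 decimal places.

62.90 mm²

At z = 11.1 mm: the r=11.5 sphere contributes a regular 6-gon of circumradius √(11.5²−0.4²) = 11.493 (area = (6/2)·11.493²·sin(360°/6) = 343.18 mm²); the cone at (11, 4) contributes a regular 6-gon of circumradius 8.557 (interpolated between r1=12 and r2=1 at t=0.313) (area = (6/2)·8.557²·sin(360°/6) = 190.22 mm²); Taking the intersection: the cone at (11, 4) partially overlaps the r=11.5 sphere; clipping to the common part keeps 62.90 mm² — area = 62.90 mm²; (whole slice rotated 35° about Z — lengths, areas and connectivity unchanged). Overall, the cross-section is a single solid region. Net area = 62.90 mm².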